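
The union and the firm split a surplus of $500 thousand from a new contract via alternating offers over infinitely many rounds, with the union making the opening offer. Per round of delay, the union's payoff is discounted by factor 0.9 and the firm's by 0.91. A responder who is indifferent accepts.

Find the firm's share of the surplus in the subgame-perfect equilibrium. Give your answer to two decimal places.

Let x be the union's share when the union proposes and y be the firm's share when the firm proposes.
The firm accepts iff offered ≥ 0.91·y, so x = 500 − 0.91y. Symmetrically y = 500 − 0.9x.
Substituting: x = 500 − 0.91(500 − 0.9x), giving x(1 − 0.9·0.91) = 500(1 − 0.91).
So x = 500 × 0.09 / 0.181 ≈ 248.6188, and the firm receives 500 − x ≈ 251.3812.

251.38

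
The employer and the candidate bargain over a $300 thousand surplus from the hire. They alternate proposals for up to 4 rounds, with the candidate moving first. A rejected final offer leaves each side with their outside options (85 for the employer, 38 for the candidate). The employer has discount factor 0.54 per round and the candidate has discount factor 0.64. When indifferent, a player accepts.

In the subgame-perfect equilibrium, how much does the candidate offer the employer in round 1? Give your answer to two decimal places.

107.22

Solve by backward induction from round 4.
Round 4 (the employer proposes): the candidate gets 38 if talks fail, so the employer offers 38 and keeps 262.
Round 3 (the candidate proposes): the employer can get 262 next round, worth 0.54 × 262 = 141.48 now, so the candidate offers 141.48, keeping 158.52.
Round 2 (the employer proposes): the candidate can get 158.52 next round, worth 0.64 × 158.52 = 101.4528 now. The employer offers 101.4528 and keeps 300 − 101.4528 = 198.5472.
Round 1 (the candidate proposes): the employer can get 198.5472 next round, worth 0.54 × 198.5472 = 107.215488 now. The candidate offers 107.215488 and keeps 300 − 107.215488 = 192.784512.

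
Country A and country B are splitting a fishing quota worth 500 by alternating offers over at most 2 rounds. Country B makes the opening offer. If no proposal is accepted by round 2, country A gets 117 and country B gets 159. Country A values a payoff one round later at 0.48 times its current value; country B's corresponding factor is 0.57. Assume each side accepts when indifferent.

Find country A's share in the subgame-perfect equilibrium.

Solve by backward induction from round 2.
Round 2 (country A proposes): country B gets 159 if talks fail, so country A offers 159 and keeps 341.
Round 1 (country B proposes): country A can get 341 next round, worth 0.48 × 341 = 163.68 now, so country B offers 163.68, keeping 336.32.

163.68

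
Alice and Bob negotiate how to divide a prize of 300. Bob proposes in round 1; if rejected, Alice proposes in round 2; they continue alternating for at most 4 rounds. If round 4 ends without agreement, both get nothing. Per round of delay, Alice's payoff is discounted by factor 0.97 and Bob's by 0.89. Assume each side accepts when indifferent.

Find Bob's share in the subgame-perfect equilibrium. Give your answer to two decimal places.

Round 4 (Alice proposes): rejection yields 0 for Bob; Alice offers 0 and keeps 300.
Round 3 (Bob proposes): Alice can get 300 next round, worth 0.97 × 300 = 291 now; Bob offers that and keeps 9.
Round 2 (Alice proposes): Bob can get 9 next round, worth 0.89 × 9 = 8.01 now; Alice offers that and keeps 291.99.
Round 1 (Bob proposes): Alice can get 291.99 next round, worth 0.97 × 291.99 = 283.2303 now, so Bob offers 283.2303, keeping 16.7697.

16.77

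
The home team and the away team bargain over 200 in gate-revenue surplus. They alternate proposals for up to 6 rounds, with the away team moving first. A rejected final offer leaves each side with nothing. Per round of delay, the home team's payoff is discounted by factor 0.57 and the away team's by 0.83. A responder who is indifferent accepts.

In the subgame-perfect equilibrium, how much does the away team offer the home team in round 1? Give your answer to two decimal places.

54.06

Solve by backward induction from round 6.
Round 6 (the home team proposes): the away team will accept anything ≥ 0, so the home team offers 0 and keeps 200.
Round 5 (the away team proposes): the home team can get 200 next round, worth 0.57 × 200 = 114 now. The away team offers 114 and keeps 200 − 114 = 86.
Round 4 (the home team proposes): the away team can get 86 next round, worth 0.83 × 86 = 71.38 now. The home team offers 71.38 and keeps 200 − 71.38 = 128.62.
Round 3 (the away team proposes): the home team can get 128.62 next round, worth 0.57 × 128.62 = 73.3134 now. The away team offers 73.3134 and keeps 200 − 73.3134 = 126.6866.
Round 2 (the home team proposes): the away team can get 126.6866 next round, worth 0.83 × 126.6866 = 105.149878 now, so the home team offers 105.149878, keeping 94.850122.
Round 1 (the away team proposes): the home team can get 94.850122 next round, worth 0.57 × 94.850122 = 54.06456954 now; the away team offers that and keeps 145.93543046.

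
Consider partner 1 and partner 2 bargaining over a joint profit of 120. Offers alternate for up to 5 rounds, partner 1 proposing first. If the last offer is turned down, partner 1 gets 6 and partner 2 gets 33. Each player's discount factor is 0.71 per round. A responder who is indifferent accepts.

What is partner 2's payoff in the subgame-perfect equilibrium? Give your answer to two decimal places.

45.55

Round 5 (partner 1 proposes): partner 2 gets 33 if talks fail, so partner 1 offers 33 and keeps 87.
Round 4 (partner 2 proposes): partner 1 can get 87 next round, worth 0.71 × 87 = 61.77 now. Partner 2 offers 61.77 and keeps 120 − 61.77 = 58.23.
Round 3 (partner 1 proposes): partner 2 can get 58.23 next round, worth 0.71 × 58.23 = 41.3433 now, so partner 1 offers 41.3433, keeping 78.6567.
Round 2 (partner 2 proposes): partner 1 can get 78.6567 next round, worth 0.71 × 78.6567 = 55.846257 now. Partner 2 offers 55.846257 and keeps 120 − 55.846257 = 64.153743.
Round 1 (partner 1 proposes): partner 2 can get 64.153743 next round, worth 0.71 × 64.153743 = 45.54915753 now. Partner 1 offers 45.54915753 and keeps 120 − 45.54915753 = 74.45084247.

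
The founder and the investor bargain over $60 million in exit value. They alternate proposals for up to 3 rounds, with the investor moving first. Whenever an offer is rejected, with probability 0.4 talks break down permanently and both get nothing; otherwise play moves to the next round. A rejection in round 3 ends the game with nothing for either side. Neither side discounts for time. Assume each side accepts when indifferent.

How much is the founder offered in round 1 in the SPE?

Round 3 (the investor proposes): the founder will accept anything ≥ 0, so the investor offers 0 and keeps 60.
Round 2 (the founder proposes): rejecting gives the investor an expected 0.6 × 60 = 36, so the founder offers 36, keeping 24.
Round 1 (the investor proposes): rejecting gives the founder an expected 0.6 × 24 = 14.4, so the investor offers 14.4, keeping 45.6.

14.4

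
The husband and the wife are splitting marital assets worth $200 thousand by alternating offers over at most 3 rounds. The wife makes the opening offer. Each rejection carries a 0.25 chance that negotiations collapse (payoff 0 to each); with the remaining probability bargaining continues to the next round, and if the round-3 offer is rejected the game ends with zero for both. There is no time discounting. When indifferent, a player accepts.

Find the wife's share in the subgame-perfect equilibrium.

Round 3 (the wife proposes): rejection yields 0 for the husband; the wife offers 0 and keeps 200.
Round 2 (the husband proposes): rejecting gives the wife an expected 0.75 × 200 = 150, so the husband offers 150, keeping 50.
Round 1 (the wife proposes): rejecting gives the husband an expected 0.75 × 50 = 37.5. The wife offers 37.5 and keeps 200 − 37.5 = 162.5.

162.5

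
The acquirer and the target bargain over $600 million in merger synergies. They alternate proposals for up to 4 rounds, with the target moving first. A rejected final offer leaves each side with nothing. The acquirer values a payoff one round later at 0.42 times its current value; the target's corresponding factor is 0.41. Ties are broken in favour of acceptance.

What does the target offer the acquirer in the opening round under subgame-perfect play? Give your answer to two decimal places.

192.07

Round 4 (the acquirer proposes): the target will accept anything ≥ 0, so the acquirer offers 0 and keeps 600.
Round 3 (the target proposes): the acquirer can get 600 next round, worth 0.42 × 600 = 252 now; the target offers that and keeps 348.
Round 2 (the acquirer proposes): the target can get 348 next round, worth 0.41 × 348 = 142.68 now, so the acquirer offers 142.68, keeping 457.32.
Round 1 (the target proposes): the acquirer can get 457.32 next round, worth 0.42 × 457.32 = 192.0744 now, so the target offers 192.0744, keeping 407.9256.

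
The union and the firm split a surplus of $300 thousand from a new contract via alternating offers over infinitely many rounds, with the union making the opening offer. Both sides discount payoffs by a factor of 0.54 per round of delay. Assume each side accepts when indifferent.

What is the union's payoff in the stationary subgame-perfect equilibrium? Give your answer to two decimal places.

194.81

Let x be the union's share when the union proposes and y be the firm's share when the firm proposes.
The firm accepts iff offered ≥ 0.54·y, so x = 300 − 0.54y. Symmetrically y = 300 − 0.54x.
Substituting: x = 300 − 0.54(300 − 0.54x), giving x(1 − 0.54·0.54) = 300(1 − 0.54).
So x = 300 × 0.46 / 0.7084 ≈ 194.8052, and the firm receives 300 − x ≈ 105.1948.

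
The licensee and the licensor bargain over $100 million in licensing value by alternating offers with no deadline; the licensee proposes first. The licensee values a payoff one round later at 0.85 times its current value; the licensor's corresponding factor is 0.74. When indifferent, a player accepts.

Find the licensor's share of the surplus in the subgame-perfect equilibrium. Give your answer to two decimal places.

29.92

Let x be the licensee's share when the licensee proposes and y be the licensor's share when the licensor proposes.
The licensor accepts iff offered ≥ 0.74·y, so x = 100 − 0.74y. Symmetrically y = 100 − 0.85x.
Substituting: x = 100 − 0.74(100 − 0.85x), giving x(1 − 0.85·0.74) = 100(1 − 0.74).
So x = 100 × 0.26 / 0.371 ≈ 70.0809, and the licensor receives 100 − x ≈ 29.9191.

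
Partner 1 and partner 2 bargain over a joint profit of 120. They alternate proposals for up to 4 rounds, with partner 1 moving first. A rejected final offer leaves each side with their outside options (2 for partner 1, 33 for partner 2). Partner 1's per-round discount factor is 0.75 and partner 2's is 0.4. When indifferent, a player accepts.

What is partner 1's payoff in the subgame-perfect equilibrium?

93.84

Round 4 (partner 2 proposes): partner 1 gets 2 if talks fail, so partner 2 offers 2 and keeps 118.
Round 3 (partner 1 proposes): partner 2 can get 118 next round, worth 0.4 × 118 = 47.2 now, so partner 1 offers 47.2, keeping 72.8.
Round 2 (partner 2 proposes): partner 1 can get 72.8 next round, worth 0.75 × 72.8 = 54.6 now, so partner 2 offers 54.6, keeping 65.4.
Round 1 (partner 1 proposes): partner 2 can get 65.4 next round, worth 0.4 × 65.4 = 26.16 now; partner 1 offers that and keeps 93.84.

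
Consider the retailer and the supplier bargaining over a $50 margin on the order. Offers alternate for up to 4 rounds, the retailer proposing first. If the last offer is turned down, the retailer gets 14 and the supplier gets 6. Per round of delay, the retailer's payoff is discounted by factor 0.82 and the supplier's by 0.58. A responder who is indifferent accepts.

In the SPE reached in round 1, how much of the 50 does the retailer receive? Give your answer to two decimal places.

Round 4 (the supplier proposes): the retailer gets 14 if talks fail, so the supplier offers 14 and keeps 36.
Round 3 (the retailer proposes): the supplier can get 36 next round, worth 0.58 × 36 = 20.88 now; the retailer offers that and keeps 29.12.
Round 2 (the supplier proposes): the retailer can get 29.12 next round, worth 0.82 × 29.12 = 23.8784 now; the supplier offers that and keeps 26.1216.
Round 1 (the retailer proposes): the supplier can get 26.1216 next round, worth 0.58 × 26.1216 = 15.150528 now; the retailer offers that and keeps 34.849472.

34.85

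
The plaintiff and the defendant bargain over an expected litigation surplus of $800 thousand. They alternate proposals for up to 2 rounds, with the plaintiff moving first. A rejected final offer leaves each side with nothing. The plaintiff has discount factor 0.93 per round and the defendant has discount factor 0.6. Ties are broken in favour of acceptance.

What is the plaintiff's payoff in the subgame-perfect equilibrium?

Round 2 (the defendant proposes): the plaintiff will accept anything ≥ 0, so the defendant offers 0 and keeps 800.
Round 1 (the plaintiff proposes): the defendant can get 800 next round, worth 0.6 × 800 = 480 now; the plaintiff offers that and keeps 320.

320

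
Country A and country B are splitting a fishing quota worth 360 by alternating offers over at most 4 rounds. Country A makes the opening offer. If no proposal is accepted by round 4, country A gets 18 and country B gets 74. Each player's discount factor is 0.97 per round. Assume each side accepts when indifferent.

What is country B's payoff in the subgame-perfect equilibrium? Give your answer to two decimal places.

Round 4 (country B proposes): country A gets 18 if talks fail, so country B offers 18 and keeps 342.
Round 3 (country A proposes): country B can get 342 next round, worth 0.97 × 342 = 331.74 now; country A offers that and keeps 28.26.
Round 2 (country B proposes): country A can get 28.26 next round, worth 0.97 × 28.26 = 27.4122 now. Country B offers 27.4122 and keeps 360 − 27.4122 = 332.5878.
Round 1 (country A proposes): country B can get 332.5878 next round, worth 0.97 × 332.5878 = 322.610166 now, so country A offers 322.610166, keeping 37.389834.

322.61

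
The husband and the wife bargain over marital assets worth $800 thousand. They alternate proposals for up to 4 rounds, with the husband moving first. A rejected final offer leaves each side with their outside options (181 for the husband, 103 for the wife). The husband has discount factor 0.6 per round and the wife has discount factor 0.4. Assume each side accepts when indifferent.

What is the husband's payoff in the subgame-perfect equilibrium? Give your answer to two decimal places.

612.58

Solve by backward induction from round 4.
Round 4 (the wife proposes): the husband gets 181 if talks fail, so the wife offers 181 and keeps 619.
Round 3 (the husband proposes): the wife can get 619 next round, worth 0.4 × 619 = 247.6 now, so the husband offers 247.6, keeping 552.4.
Round 2 (the wife proposes): the husband can get 552.4 next round, worth 0.6 × 552.4 = 331.44 now; the wife offers that and keeps 468.56.
Round 1 (the husband proposes): the wife can get 468.56 next round, worth 0.4 × 468.56 = 187.424 now, so the husband offers 187.424, keeping 612.576.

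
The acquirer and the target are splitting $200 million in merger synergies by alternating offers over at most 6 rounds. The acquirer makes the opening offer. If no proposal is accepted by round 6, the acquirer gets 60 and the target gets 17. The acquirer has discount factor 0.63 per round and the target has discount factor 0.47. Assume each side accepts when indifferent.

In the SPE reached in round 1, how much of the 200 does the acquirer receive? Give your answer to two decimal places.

149.15

Round 6 (the target proposes): the acquirer gets 60 if talks fail, so the target offers 60 and keeps 140.
Round 5 (the acquirer proposes): the target can get 140 next round, worth 0.47 × 140 = 65.8 now, so the acquirer offers 65.8, keeping 134.2.
Round 4 (the target proposes): the acquirer can get 134.2 next round, worth 0.63 × 134.2 = 84.546 now, so the target offers 84.546, keeping 115.454.
Round 3 (the acquirer proposes): the target can get 115.454 next round, worth 0.47 × 115.454 = 54.26338 now, so the acquirer offers 54.26338, keeping 145.73662.
Round 2 (the target proposes): the acquirer can get 145.73662 next round, worth 0.63 × 145.73662 = 91.8140706 now. The target offers 91.8140706 and keeps 200 − 91.8140706 = 108.1859294.
Round 1 (the acquirer proposes): the target can get 108.1859294 next round, worth 0.47 × 108.1859294 = 50.847386818 now; the acquirer offers that and keeps 149.152613182.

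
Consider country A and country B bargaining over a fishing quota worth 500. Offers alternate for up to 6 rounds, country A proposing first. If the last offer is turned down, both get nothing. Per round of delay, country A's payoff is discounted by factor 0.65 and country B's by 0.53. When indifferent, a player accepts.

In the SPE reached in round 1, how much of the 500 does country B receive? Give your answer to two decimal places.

Round 6 (country B proposes): country A will accept anything ≥ 0, so country B offers 0 and keeps 500.
Round 5 (country A proposes): country B can get 500 next round, worth 0.53 × 500 = 265 now; country A offers that and keeps 235.
Round 4 (country B proposes): country A can get 235 next round, worth 0.65 × 235 = 152.75 now; country B offers that and keeps 347.25.
Round 3 (country A proposes): country B can get 347.25 next round, worth 0.53 × 347.25 = 184.0425 now, so country A offers 184.0425, keeping 315.9575.
Round 2 (country B proposes): country A can get 315.9575 next round, worth 0.65 × 315.9575 = 205.372375 now, so country B offers 205.372375, keeping 294.627625.
Round 1 (country A proposes): country B can get 294.627625 next round, worth 0.53 × 294.627625 = 156.15264125 now. Country A offers 156.15264125 and keeps 500 − 156.15264125 = 343.84735875.

156.15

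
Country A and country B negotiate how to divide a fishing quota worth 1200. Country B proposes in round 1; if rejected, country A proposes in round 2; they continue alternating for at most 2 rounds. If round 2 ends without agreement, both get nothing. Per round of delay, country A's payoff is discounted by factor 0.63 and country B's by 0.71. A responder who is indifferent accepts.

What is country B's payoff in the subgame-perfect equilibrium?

Round 2 (country A proposes): country B will accept anything ≥ 0, so country A offers 0 and keeps 1200.
Round 1 (country B proposes): country A can get 1200 next round, worth 0.63 × 1200 = 756 now. Country B offers 756 and keeps 1200 − 756 = 444.

444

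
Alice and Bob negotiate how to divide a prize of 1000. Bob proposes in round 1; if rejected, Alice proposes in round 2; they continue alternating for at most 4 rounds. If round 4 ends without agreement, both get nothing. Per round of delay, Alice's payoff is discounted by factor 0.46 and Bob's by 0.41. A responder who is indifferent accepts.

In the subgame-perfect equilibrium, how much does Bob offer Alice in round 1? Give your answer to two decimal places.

358.16

Round 4 (Alice proposes): Bob will accept anything ≥ 0, so Alice offers 0 and keeps 1000.
Round 3 (Bob proposes): Alice can get 1000 next round, worth 0.46 × 1000 = 460 now, so Bob offers 460, keeping 540.
Round 2 (Alice proposes): Bob can get 540 next round, worth 0.41 × 540 = 221.4 now, so Alice offers 221.4, keeping 778.6.
Round 1 (Bob proposes): Alice can get 778.6 next round, worth 0.46 × 778.6 = 358.156 now, so Bob offers 358.156, keeping 641.844.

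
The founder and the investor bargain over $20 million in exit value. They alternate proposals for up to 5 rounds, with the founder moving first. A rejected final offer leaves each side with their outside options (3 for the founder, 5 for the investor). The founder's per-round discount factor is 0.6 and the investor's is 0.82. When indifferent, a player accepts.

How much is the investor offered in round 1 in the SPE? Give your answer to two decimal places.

Round 5 (the founder proposes): the investor gets 5 if talks fail, so the founder offers 5 and keeps 15.
Round 4 (the investor proposes): the founder can get 15 next round, worth 0.6 × 15 = 9 now. The investor offers 9 and keeps 20 − 9 = 11.
Round 3 (the founder proposes): the investor can get 11 next round, worth 0.82 × 11 = 9.02 now, so the founder offers 9.02, keeping 10.98.
Round 2 (the investor proposes): the founder can get 10.98 next round, worth 0.6 × 10.98 = 6.588 now, so the investor offers 6.588, keeping 13.412.
Round 1 (the founder proposes): the investor can get 13.412 next round, worth 0.82 × 13.412 = 10.99784 now; the founder offers that and keeps 9.00216.

11.00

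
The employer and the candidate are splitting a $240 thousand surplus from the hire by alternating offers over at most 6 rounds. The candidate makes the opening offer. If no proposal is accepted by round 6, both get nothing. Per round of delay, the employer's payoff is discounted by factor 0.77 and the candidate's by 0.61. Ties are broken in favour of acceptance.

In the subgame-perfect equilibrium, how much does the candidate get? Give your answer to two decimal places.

93.31

Round 6 (the employer proposes): rejection yields 0 for the candidate; the employer offers 0 and keeps 240.
Round 5 (the candidate proposes): the employer can get 240 next round, worth 0.77 × 240 = 184.8 now; the candidate offers that and keeps 55.2.
Round 4 (the employer proposes): the candidate can get 55.2 next round, worth 0.61 × 55.2 = 33.672 now. The employer offers 33.672 and keeps 240 − 33.672 = 206.328.
Round 3 (the candidate proposes): the employer can get 206.328 next round, worth 0.77 × 206.328 = 158.87256 now, so the candidate offers 158.87256, keeping 81.12744.
Round 2 (the employer proposes): the candidate can get 81.12744 next round, worth 0.61 × 81.12744 = 49.4877384 now. The employer offers 49.4877384 and keeps 240 − 49.4877384 = 190.5122616.
Round 1 (the candidate proposes): the employer can get 190.5122616 next round, worth 0.77 × 190.5122616 = 146.694441432 now; the candidate offers that and keeps 93.305558568.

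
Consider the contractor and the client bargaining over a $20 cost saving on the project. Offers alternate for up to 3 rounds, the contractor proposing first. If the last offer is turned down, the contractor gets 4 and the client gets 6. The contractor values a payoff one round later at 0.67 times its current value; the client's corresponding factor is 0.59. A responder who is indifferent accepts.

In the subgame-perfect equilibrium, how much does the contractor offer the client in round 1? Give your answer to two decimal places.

Round 3 (the contractor proposes): the client gets 6 if talks fail, so the contractor offers 6 and keeps 14.
Round 2 (the client proposes): the contractor can get 14 next round, worth 0.67 × 14 = 9.38 now, so the client offers 9.38, keeping 10.62.
Round 1 (the contractor proposes): the client can get 10.62 next round, worth 0.59 × 10.62 = 6.2658 now. The contractor offers 6.2658 and keeps 20 − 6.2658 = 13.7342.

6.27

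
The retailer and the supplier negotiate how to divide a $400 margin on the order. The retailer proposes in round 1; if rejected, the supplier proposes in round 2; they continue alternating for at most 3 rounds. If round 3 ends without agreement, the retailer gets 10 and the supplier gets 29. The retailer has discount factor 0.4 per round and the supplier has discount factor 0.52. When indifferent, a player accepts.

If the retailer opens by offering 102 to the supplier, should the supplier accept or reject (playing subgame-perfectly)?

Work out the supplier's continuation value if the offer is rejected.
Round 3 (the retailer proposes): the supplier gets 29 if talks fail, so the retailer offers 29 and keeps 371.
Round 2 (the supplier proposes): the retailer can get 371 next round, worth 0.4 × 371 = 148.4 now, so the supplier offers 148.4, keeping 251.6.
So by rejecting in round 1, the supplier gets 251.6 next round, worth 0.52 × 251.6 = 130.832 now.
Offer 102 < 130.832, so the supplier rejects.

Reject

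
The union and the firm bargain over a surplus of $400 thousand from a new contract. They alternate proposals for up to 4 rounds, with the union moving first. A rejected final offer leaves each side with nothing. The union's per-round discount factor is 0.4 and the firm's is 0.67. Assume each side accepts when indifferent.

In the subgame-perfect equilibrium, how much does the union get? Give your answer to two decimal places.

167.38

Round 4 (the firm proposes): rejection yields 0 for the union; the firm offers 0 and keeps 400.
Round 3 (the union proposes): the firm can get 400 next round, worth 0.67 × 400 = 268 now; the union offers that and keeps 132.
Round 2 (the firm proposes): the union can get 132 next round, worth 0.4 × 132 = 52.8 now; the firm offers that and keeps 347.2.
Round 1 (the union proposes): the firm can get 347.2 next round, worth 0.67 × 347.2 = 232.624 now, so the union offers 232.624, keeping 167.376.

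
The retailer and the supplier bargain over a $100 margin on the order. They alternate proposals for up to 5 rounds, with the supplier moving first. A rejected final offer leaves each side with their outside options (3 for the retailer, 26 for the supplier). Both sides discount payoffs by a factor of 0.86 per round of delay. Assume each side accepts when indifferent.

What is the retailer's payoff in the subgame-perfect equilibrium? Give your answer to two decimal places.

Round 5 (the supplier proposes): the retailer gets 3 if talks fail, so the supplier offers 3 and keeps 97.
Round 4 (the retailer proposes): the supplier can get 97 next round, worth 0.86 × 97 = 83.42 now. The retailer offers 83.42 and keeps 100 − 83.42 = 16.58.
Round 3 (the supplier proposes): the retailer can get 16.58 next round, worth 0.86 × 16.58 = 14.2588 now. The supplier offers 14.2588 and keeps 100 − 14.2588 = 85.7412.
Round 2 (the retailer proposes): the supplier can get 85.7412 next round, worth 0.86 × 85.7412 = 73.737432 now, so the retailer offers 73.737432, keeping 26.262568.
Round 1 (the supplier proposes): the retailer can get 26.262568 next round, worth 0.86 × 26.262568 = 22.58580848 now. The supplier offers 22.58580848 and keeps 100 − 22.58580848 = 77.41419152.

22.59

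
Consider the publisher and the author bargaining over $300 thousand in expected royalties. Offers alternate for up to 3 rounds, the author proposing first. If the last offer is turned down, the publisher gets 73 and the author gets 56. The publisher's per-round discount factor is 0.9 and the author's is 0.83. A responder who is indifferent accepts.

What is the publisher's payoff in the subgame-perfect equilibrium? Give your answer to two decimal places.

Solve by backward induction from round 3.
Round 3 (the author proposes): the publisher gets 73 if talks fail, so the author offers 73 and keeps 227.
Round 2 (the publisher proposes): the author can get 227 next round, worth 0.83 × 227 = 188.41 now. The publisher offers 188.41 and keeps 300 − 188.41 = 111.59.
Round 1 (the author proposes): the publisher can get 111.59 next round, worth 0.9 × 111.59 = 100.431 now; the author offers that and keeps 199.569.

100.43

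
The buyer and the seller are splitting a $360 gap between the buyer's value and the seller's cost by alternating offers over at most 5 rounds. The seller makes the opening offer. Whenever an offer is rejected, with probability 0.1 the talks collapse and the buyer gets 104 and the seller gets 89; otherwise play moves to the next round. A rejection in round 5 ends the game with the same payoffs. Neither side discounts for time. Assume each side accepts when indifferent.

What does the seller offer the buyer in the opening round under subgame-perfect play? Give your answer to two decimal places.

131.20

Round 5 (the seller proposes): the buyer gets 104 if talks fail, so the seller offers 104 and keeps 256.
Round 4 (the buyer proposes): rejecting gives the seller an expected 0.9 × 256 + 0.1 × 89 = 239.3, so the buyer offers 239.3, keeping 120.7.
Round 3 (the seller proposes): rejecting gives the buyer an expected 0.9 × 120.7 + 0.1 × 104 = 119.03, so the seller offers 119.03, keeping 240.97.
Round 2 (the buyer proposes): rejecting gives the seller an expected 0.9 × 240.97 + 0.1 × 89 = 225.773, so the buyer offers 225.773, keeping 134.227.
Round 1 (the seller proposes): rejecting gives the buyer an expected 0.9 × 134.227 + 0.1 × 104 = 131.2043; the seller offers that and keeps 228.7957.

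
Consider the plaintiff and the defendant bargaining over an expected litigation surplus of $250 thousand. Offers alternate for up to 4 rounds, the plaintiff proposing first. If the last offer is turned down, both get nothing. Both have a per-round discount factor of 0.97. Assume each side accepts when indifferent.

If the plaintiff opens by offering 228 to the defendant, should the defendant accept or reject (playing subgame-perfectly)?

Round 4 (the defendant proposes): the plaintiff will accept anything ≥ 0, so the defendant offers 0 and keeps 250.
Round 3 (the plaintiff proposes): the defendant can get 250 next round, worth 0.97 × 250 = 242.5 now. The plaintiff offers 242.5 and keeps 250 − 242.5 = 7.5.
Round 2 (the defendant proposes): the plaintiff can get 7.5 next round, worth 0.97 × 7.5 = 7.275 now; the defendant offers that and keeps 242.725.
So by rejecting in round 1, the defendant gets 242.725 next round, worth 0.97 × 242.725 = 235.44325 now.
Offer 228 < 235.44325, so the defendant rejects.

Reject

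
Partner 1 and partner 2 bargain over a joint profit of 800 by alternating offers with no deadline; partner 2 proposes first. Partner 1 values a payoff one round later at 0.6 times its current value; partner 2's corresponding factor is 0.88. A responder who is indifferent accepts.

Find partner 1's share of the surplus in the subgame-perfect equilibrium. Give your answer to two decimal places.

122.03

In a stationary SPE each proposer offers the other exactly their discounted continuation value.
If partner 2 keeps x when proposing and partner 1 keeps y when proposing, then x = 800 − 0.6y and y = 800 − 0.88x.
Solving: x = 800(1 − 0.6) / (1 − 0.88·0.6) = 320 / 0.472 ≈ 677.9661.
Partner 1 gets 800 − 677.9661 ≈ 122.0339.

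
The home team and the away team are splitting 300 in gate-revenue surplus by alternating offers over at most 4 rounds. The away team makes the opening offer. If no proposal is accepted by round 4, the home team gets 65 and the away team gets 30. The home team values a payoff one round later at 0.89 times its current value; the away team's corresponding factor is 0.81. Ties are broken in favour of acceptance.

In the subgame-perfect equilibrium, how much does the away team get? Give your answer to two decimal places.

76.04

Solve by backward induction from round 4.
Round 4 (the home team proposes): the away team gets 30 if talks fail, so the home team offers 30 and keeps 270.
Round 3 (the away team proposes): the home team can get 270 next round, worth 0.89 × 270 = 240.3 now, so the away team offers 240.3, keeping 59.7.
Round 2 (the home team proposes): the away team can get 59.7 next round, worth 0.81 × 59.7 = 48.357 now; the home team offers that and keeps 251.643.
Round 1 (the away team proposes): the home team can get 251.643 next round, worth 0.89 × 251.643 = 223.96227 now; the away team offers that and keeps 76.03773.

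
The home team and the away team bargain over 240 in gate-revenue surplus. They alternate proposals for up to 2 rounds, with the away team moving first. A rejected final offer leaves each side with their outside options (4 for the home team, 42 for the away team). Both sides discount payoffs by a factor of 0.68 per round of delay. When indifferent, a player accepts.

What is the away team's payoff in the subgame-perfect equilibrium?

105.36

Round 2 (the home team proposes): the away team gets 42 if talks fail, so the home team offers 42 and keeps 198.
Round 1 (the away team proposes): the home team can get 198 next round, worth 0.68 × 198 = 134.64 now; the away team offers that and keeps 105.36.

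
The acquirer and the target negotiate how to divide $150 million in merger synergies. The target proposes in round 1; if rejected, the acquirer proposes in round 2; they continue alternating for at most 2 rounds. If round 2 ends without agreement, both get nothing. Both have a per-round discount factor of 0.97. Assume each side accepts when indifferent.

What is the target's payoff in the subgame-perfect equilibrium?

Round 2 (the acquirer proposes): rejection yields 0 for the target; the acquirer offers 0 and keeps 150.
Round 1 (the target proposes): the acquirer can get 150 next round, worth 0.97 × 150 = 145.5 now; the target offers that and keeps 4.5.

4.5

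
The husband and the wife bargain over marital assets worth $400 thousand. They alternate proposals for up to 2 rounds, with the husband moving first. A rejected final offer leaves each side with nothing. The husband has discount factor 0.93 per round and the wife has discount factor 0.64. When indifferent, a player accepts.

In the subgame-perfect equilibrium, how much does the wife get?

Round 2 (the wife proposes): rejection yields 0 for the husband; the wife offers 0 and keeps 400.
Round 1 (the husband proposes): the wife can get 400 next round, worth 0.64 × 400 = 256 now; the husband offers that and keeps 144.

256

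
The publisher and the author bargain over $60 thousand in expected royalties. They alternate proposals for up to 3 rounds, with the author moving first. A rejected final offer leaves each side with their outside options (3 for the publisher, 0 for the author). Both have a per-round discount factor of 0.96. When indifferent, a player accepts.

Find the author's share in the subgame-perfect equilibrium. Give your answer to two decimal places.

Work backward from the last round.
Round 3 (the author proposes): the publisher gets 3 if talks fail, so the author offers 3 and keeps 57.
Round 2 (the publisher proposes): the author can get 57 next round, worth 0.96 × 57 = 54.72 now. The publisher offers 54.72 and keeps 60 − 54.72 = 5.28.
Round 1 (the author proposes): the publisher can get 5.28 next round, worth 0.96 × 5.28 = 5.0688 now. The author offers 5.0688 and keeps 60 − 5.0688 = 54.9312.

54.93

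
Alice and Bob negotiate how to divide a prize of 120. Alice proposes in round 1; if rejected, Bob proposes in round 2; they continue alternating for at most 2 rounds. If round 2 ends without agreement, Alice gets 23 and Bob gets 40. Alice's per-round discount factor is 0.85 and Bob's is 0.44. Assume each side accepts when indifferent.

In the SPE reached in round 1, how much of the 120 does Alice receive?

77.32

By backward induction:
Round 2 (Bob proposes): Alice gets 23 if talks fail, so Bob offers 23 and keeps 97.
Round 1 (Alice proposes): Bob can get 97 next round, worth 0.44 × 97 = 42.68 now; Alice offers that and keeps 77.32.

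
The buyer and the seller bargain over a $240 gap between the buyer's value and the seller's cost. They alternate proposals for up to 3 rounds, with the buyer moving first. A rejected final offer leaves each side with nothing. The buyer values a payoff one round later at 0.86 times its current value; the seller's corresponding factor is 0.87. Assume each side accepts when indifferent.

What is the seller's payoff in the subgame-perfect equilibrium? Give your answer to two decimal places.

29.23

Work backward from the last round.
Round 3 (the buyer proposes): rejection yields 0 for the seller; the buyer offers 0 and keeps 240.
Round 2 (the seller proposes): the buyer can get 240 next round, worth 0.86 × 240 = 206.4 now. The seller offers 206.4 and keeps 240 − 206.4 = 33.6.
Round 1 (the buyer proposes): the seller can get 33.6 next round, worth 0.87 × 33.6 = 29.232 now; the buyer offers that and keeps 210.768.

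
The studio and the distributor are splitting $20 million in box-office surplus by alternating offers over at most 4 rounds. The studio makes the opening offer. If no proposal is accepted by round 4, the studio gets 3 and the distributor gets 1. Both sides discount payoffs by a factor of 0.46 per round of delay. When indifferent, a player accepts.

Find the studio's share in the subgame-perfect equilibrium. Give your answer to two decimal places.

13.38

Round 4 (the distributor proposes): the studio gets 3 if talks fail, so the distributor offers 3 and keeps 17.
Round 3 (the studio proposes): the distributor can get 17 next round, worth 0.46 × 17 = 7.82 now; the studio offers that and keeps 12.18.
Round 2 (the distributor proposes): the studio can get 12.18 next round, worth 0.46 × 12.18 = 5.6028 now; the distributor offers that and keeps 14.3972.
Round 1 (the studio proposes): the distributor can get 14.3972 next round, worth 0.46 × 14.3972 = 6.622712 now; the studio offers that and keeps 13.377288.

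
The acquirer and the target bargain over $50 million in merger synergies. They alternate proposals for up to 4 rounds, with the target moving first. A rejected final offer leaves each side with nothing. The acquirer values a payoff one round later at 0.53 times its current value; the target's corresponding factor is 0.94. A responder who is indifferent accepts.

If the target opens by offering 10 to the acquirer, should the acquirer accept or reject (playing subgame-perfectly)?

Reject

Work out the acquirer's continuation value if the offer is rejected.
Round 4 (the acquirer proposes): rejection yields 0 for the target; the acquirer offers 0 and keeps 50.
Round 3 (the target proposes): the acquirer can get 50 next round, worth 0.53 × 50 = 26.5 now. The target offers 26.5 and keeps 50 − 26.5 = 23.5.
Round 2 (the acquirer proposes): the target can get 23.5 next round, worth 0.94 × 23.5 = 22.09 now; the acquirer offers that and keeps 27.91.
So by rejecting in round 1, the acquirer gets 27.91 next round, worth 0.53 × 27.91 = 14.7923 now.
Offer 10 < 14.7923, so the acquirer rejects.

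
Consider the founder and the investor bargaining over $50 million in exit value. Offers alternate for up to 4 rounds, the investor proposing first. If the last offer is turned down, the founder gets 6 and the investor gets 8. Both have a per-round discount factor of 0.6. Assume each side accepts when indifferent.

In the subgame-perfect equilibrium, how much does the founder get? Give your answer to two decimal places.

Round 4 (the founder proposes): the investor gets 8 if talks fail, so the founder offers 8 and keeps 42.
Round 3 (the investor proposes): the founder can get 42 next round, worth 0.6 × 42 = 25.2 now. The investor offers 25.2 and keeps 50 − 25.2 = 24.8.
Round 2 (the founder proposes): the investor can get 24.8 next round, worth 0.6 × 24.8 = 14.88 now; the founder offers that and keeps 35.12.
Round 1 (the investor proposes): the founder can get 35.12 next round, worth 0.6 × 35.12 = 21.072 now. The investor offers 21.072 and keeps 50 − 21.072 = 28.928.

21.07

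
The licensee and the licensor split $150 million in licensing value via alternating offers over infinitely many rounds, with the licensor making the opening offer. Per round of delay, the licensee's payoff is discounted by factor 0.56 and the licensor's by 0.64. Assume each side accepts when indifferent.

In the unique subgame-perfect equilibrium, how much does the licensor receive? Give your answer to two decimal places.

102.87

Let x be the licensor's share when the licensor proposes and y be the licensee's share when the licensee proposes.
The licensee accepts iff offered ≥ 0.56·y, so x = 150 − 0.56y. Symmetrically y = 150 − 0.64x.
Substituting: x = 150 − 0.56(150 − 0.64x), giving x(1 − 0.64·0.56) = 150(1 − 0.56).
So x = 150 × 0.44 / 0.6416 ≈ 102.8678, and the licensee receives 150 − x ≈ 47.1322.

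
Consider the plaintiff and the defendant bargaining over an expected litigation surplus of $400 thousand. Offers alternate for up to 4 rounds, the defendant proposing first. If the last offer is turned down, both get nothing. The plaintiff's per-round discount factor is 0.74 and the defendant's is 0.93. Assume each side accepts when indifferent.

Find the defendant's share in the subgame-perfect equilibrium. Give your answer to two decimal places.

175.57

Solve by backward induction from round 4.
Round 4 (the plaintiff proposes): rejection yields 0 for the defendant; the plaintiff offers 0 and keeps 400.
Round 3 (the defendant proposes): the plaintiff can get 400 next round, worth 0.74 × 400 = 296 now; the defendant offers that and keeps 104.
Round 2 (the plaintiff proposes): the defendant can get 104 next round, worth 0.93 × 104 = 96.72 now, so the plaintiff offers 96.72, keeping 303.28.
Round 1 (the defendant proposes): the plaintiff can get 303.28 next round, worth 0.74 × 303.28 = 224.4272 now. The defendant offers 224.4272 and keeps 400 − 224.4272 = 175.5728.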